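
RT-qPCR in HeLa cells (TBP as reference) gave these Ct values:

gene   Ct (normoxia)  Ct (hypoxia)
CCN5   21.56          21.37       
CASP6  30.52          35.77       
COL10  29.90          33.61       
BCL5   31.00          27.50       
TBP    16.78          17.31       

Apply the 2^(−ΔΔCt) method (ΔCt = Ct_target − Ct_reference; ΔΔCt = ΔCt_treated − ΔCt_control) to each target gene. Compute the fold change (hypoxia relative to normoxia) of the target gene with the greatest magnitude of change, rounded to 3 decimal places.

0.038

CCN5: ΔΔCt = (21.37−17.31) − (21.56−16.78) = 4.06 − 4.78 = -0.72; fold change = 2^0.72 = 1.647
CASP6: ΔΔCt = (35.77−17.31) − (30.52−16.78) = 18.46 − 13.74 = 4.72; fold change = 2^-4.72 = 0.038
COL10: ΔΔCt = (33.61−17.31) − (29.90−16.78) = 16.30 − 13.12 = 3.18; fold change = 2^-3.18 = 0.110
BCL5: ΔΔCt = (27.50−17.31) − (31.00−16.78) = 10.19 − 14.22 = -4.03; fold change = 2^4.03 = 16.336
CASP6 has the largest |ΔΔCt| = 4.72.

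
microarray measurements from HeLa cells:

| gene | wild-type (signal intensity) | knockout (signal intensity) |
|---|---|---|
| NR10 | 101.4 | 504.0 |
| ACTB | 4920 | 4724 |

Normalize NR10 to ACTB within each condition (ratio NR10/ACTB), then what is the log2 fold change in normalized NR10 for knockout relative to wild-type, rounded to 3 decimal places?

NR10/ACTB (wild-type) = 101.4 / 4920 = 0.02061
NR10/ACTB (knockout) = 504.0 / 4724 = 0.10669
Fold change = 0.10669 / 0.02061 = 5.1766
log2(5.1766) = 2.3720

2.372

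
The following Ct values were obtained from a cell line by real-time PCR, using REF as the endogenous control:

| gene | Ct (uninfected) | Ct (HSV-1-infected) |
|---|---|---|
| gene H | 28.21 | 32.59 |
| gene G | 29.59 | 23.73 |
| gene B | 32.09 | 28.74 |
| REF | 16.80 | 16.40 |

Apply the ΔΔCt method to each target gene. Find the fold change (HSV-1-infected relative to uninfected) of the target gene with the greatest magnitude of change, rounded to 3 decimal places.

gene H: ΔΔCt = (32.59−16.40) − (28.21−16.80) = 16.19 − 11.41 = 4.78; fold change = 2^-4.78 = 0.036
gene G: ΔΔCt = (23.73−16.40) − (29.59−16.80) = 7.33 − 12.79 = -5.46; fold change = 2^5.46 = 44.017
gene B: ΔΔCt = (28.74−16.40) − (32.09−16.80) = 12.34 − 15.29 = -2.95; fold change = 2^2.95 = 7.727
gene G has the largest |ΔΔCt| = 5.46.

44.017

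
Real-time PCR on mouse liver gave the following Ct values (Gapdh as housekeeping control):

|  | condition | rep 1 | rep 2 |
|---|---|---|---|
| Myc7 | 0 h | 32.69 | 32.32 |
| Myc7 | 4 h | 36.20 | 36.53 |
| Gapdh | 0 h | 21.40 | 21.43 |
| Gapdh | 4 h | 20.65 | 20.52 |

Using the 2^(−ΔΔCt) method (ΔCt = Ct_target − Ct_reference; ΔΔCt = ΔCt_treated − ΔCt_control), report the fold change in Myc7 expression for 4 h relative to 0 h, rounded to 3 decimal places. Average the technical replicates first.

Mean Ct: Myc7 0 h 32.505; Myc7 4 h 36.365; Gapdh 0 h 21.415; Gapdh 4 h 20.585
ΔCt(0 h) = 32.505 − 21.415 = 11.090
ΔCt(4 h) = 36.365 − 20.585 = 15.780
ΔΔCt = 15.780 − 11.090 = 4.690
Fold change = 2^(−4.690) = 0.0387

0.039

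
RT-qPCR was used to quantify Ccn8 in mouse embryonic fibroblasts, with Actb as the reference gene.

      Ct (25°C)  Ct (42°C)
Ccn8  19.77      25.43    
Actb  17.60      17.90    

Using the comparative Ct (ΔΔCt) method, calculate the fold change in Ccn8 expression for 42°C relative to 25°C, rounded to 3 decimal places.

0.024

ΔCt(25°C) = 19.770 − 17.600 = 2.170
ΔCt(42°C) = 25.430 − 17.900 = 7.530
ΔΔCt = 7.530 − 2.170 = 5.360
Fold change = 2^(−5.360) = 0.0243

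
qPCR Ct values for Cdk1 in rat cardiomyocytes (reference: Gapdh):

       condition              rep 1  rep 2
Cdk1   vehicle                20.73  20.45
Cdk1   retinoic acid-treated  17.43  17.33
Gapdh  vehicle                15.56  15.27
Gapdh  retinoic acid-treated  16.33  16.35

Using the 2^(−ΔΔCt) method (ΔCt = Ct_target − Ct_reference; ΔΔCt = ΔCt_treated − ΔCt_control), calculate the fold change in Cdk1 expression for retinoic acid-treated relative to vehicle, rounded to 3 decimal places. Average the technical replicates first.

Mean Ct: Cdk1 vehicle 20.590; Cdk1 retinoic acid-treated 17.380; Gapdh vehicle 15.415; Gapdh retinoic acid-treated 16.340
ΔCt(vehicle) = 20.590 − 15.415 = 5.175
ΔCt(retinoic acid-treated) = 17.380 − 16.340 = 1.040
ΔΔCt = 1.040 − 5.175 = -4.135
Fold change = 2^(−(-4.135)) = 2^4.135 = 17.5695

17.569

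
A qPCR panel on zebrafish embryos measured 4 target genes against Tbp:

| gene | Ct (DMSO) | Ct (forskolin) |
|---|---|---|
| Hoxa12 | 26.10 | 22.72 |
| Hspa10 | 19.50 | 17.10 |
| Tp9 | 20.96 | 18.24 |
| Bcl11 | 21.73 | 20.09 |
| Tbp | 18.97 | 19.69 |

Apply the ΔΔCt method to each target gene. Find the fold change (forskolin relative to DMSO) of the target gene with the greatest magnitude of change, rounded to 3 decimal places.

Hoxa12: ΔΔCt = (22.72−19.69) − (26.10−18.97) = 3.03 − 7.13 = -4.10; fold change = 2^4.10 = 17.148
Hspa10: ΔΔCt = (17.10−19.69) − (19.50−18.97) = -2.59 − 0.53 = -3.12; fold change = 2^3.12 = 8.694
Tp9: ΔΔCt = (18.24−19.69) − (20.96−18.97) = -1.45 − 1.99 = -3.44; fold change = 2^3.44 = 10.853
Bcl11: ΔΔCt = (20.09−19.69) − (21.73−18.97) = 0.40 − 2.76 = -2.36; fold change = 2^2.36 = 5.134
Hoxa12 has the largest |ΔΔCt| = 4.10.

17.148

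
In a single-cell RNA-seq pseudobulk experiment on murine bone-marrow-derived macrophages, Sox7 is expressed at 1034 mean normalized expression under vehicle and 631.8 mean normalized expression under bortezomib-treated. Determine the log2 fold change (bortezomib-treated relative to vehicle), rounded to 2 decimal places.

Fold change = 631.8 / 1034 = 0.6110
log2(0.6110) = -0.711

-0.71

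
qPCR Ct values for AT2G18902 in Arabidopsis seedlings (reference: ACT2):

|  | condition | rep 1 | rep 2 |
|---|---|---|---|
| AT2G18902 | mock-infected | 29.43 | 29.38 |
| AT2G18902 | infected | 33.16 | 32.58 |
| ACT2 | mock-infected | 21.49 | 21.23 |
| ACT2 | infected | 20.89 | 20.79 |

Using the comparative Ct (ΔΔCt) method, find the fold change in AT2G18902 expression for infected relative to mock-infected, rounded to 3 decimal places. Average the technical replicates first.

0.063

Mean Ct: AT2G18902 mock-infected 29.405; AT2G18902 infected 32.870; ACT2 mock-infected 21.360; ACT2 infected 20.840
ΔCt(mock-infected) = 29.405 − 21.360 = 8.045
ΔCt(infected) = 32.870 − 20.840 = 12.030
ΔΔCt = 12.030 − 8.045 = 3.985
Fold change = 2^(−3.985) = 0.0632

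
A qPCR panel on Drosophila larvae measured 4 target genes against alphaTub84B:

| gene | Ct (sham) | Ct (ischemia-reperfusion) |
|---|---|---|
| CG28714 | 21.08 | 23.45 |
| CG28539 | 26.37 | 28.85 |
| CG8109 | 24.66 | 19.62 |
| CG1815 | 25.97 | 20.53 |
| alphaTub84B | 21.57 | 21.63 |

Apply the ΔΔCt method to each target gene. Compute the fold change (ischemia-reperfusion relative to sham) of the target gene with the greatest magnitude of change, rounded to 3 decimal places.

CG28714: ΔΔCt = (23.45−21.63) − (21.08−21.57) = 1.82 − (-0.49) = 2.31; fold change = 2^-2.31 = 0.202
CG28539: ΔΔCt = (28.85−21.63) − (26.37−21.57) = 7.22 − 4.80 = 2.42; fold change = 2^-2.42 = 0.187
CG8109: ΔΔCt = (19.62−21.63) − (24.66−21.57) = -2.01 − 3.09 = -5.10; fold change = 2^5.10 = 34.297
CG1815: ΔΔCt = (20.53−21.63) − (25.97−21.57) = -1.10 − 4.40 = -5.50; fold change = 2^5.50 = 45.255
CG1815 has the largest |ΔΔCt| = 5.50.

45.255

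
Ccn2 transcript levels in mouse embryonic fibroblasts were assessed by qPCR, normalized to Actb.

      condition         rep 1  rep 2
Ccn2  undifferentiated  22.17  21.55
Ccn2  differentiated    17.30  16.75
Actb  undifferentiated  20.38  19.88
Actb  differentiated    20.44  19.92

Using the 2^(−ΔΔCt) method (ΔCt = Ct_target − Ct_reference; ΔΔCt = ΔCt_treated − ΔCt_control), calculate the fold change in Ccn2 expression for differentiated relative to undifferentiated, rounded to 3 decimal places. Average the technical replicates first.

29.548

Mean Ct: Ccn2 undifferentiated 21.860; Ccn2 differentiated 17.025; Actb undifferentiated 20.130; Actb differentiated 20.180
ΔCt(undifferentiated) = 21.860 − 20.130 = 1.730
ΔCt(differentiated) = 17.025 − 20.180 = -3.155
ΔΔCt = -3.155 − 1.730 = -4.885
Fold change = 2^(−(-4.885)) = 2^4.885 = 29.5482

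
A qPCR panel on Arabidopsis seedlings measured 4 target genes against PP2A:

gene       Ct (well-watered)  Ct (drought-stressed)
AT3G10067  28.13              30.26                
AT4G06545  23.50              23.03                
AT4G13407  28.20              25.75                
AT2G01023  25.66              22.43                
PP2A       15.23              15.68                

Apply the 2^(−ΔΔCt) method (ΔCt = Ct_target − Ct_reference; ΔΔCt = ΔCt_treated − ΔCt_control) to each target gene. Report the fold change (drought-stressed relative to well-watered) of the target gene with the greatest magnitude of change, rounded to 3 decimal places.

AT3G10067: ΔΔCt = (30.26−15.68) − (28.13−15.23) = 14.58 − 12.90 = 1.68; fold change = 2^-1.68 = 0.312
AT4G06545: ΔΔCt = (23.03−15.68) − (23.50−15.23) = 7.35 − 8.27 = -0.92; fold change = 2^0.92 = 1.892
AT4G13407: ΔΔCt = (25.75−15.68) − (28.20−15.23) = 10.07 − 12.97 = -2.90; fold change = 2^2.90 = 7.464
AT2G01023: ΔΔCt = (22.43−15.68) − (25.66−15.23) = 6.75 − 10.43 = -3.68; fold change = 2^3.68 = 12.817
AT2G01023 has the largest |ΔΔCt| = 3.68.

12.817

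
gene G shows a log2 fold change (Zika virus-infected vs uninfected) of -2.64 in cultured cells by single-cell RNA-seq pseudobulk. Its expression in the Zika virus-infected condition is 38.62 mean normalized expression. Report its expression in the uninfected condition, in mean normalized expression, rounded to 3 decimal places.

240.731

Fold change = 2^(-2.64) = 0.1604
uninfected expression = 38.62 / 0.1604 = 240.731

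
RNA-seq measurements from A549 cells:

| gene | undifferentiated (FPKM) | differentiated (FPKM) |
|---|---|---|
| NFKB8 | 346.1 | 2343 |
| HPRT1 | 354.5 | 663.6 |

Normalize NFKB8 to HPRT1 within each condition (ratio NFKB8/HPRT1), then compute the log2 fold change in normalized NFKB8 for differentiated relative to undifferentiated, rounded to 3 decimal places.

NFKB8/HPRT1 (undifferentiated) = 346.1 / 354.5 = 0.9763
NFKB8/HPRT1 (differentiated) = 2343 / 663.6 = 3.5307
Fold change = 3.5307 / 0.9763 = 3.6164
log2(3.6164) = 1.8546

1.855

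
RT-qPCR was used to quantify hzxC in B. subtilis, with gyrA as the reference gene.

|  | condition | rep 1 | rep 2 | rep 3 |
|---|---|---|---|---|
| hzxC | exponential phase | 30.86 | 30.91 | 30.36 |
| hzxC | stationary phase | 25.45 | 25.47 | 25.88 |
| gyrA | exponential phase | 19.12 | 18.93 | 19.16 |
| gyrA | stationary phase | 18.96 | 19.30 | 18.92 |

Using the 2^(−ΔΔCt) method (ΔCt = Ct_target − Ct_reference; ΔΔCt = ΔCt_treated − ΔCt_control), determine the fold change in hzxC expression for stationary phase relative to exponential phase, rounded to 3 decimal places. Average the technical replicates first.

Mean Ct: hzxC exponential phase 30.710; hzxC stationary phase 25.600; gyrA exponential phase 19.070; gyrA stationary phase 19.060
ΔCt(exponential phase) = 30.710 − 19.070 = 11.640
ΔCt(stationary phase) = 25.600 − 19.060 = 6.540
ΔΔCt = 6.540 − 11.640 = -5.100
Fold change = 2^(−(-5.100)) = 2^5.100 = 34.2968

34.297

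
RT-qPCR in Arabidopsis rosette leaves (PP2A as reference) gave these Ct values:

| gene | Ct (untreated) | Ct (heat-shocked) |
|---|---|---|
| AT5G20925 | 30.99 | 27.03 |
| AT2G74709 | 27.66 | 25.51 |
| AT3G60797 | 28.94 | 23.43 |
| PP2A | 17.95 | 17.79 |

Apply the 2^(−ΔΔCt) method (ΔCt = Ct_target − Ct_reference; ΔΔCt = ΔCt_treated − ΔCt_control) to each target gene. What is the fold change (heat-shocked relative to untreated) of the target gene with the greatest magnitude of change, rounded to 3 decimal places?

AT5G20925: ΔΔCt = (27.03−17.79) − (30.99−17.95) = 9.24 − 13.04 = -3.80; fold change = 2^3.80 = 13.929
AT2G74709: ΔΔCt = (25.51−17.79) − (27.66−17.95) = 7.72 − 9.71 = -1.99; fold change = 2^1.99 = 3.972
AT3G60797: ΔΔCt = (23.43−17.79) − (28.94−17.95) = 5.64 − 10.99 = -5.35; fold change = 2^5.35 = 40.786
AT3G60797 has the largest |ΔΔCt| = 5.35.

40.786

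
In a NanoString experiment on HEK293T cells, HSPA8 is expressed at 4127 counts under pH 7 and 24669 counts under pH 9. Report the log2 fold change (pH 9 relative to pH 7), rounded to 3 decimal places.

Fold change = 24669 / 4127 = 5.9775
log2(5.9775) = 2.5795

2.580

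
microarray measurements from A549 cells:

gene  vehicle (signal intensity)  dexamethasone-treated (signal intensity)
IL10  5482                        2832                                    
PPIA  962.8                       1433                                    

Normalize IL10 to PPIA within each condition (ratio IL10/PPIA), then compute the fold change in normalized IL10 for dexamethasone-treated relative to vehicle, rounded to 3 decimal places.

0.347

IL10/PPIA (vehicle) = 5482 / 962.8 = 5.6938
IL10/PPIA (dexamethasone-treated) = 2832 / 1433 = 1.9763
Fold change = 1.9763 / 5.6938 = 0.3471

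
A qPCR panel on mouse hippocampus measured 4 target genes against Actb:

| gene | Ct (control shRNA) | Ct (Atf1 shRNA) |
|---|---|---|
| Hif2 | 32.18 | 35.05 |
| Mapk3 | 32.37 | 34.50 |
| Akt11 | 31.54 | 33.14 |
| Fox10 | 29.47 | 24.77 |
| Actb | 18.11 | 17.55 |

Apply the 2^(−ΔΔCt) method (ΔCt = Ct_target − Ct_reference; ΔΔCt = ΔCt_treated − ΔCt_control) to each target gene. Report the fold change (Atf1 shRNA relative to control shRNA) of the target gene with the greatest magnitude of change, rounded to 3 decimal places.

17.630

Hif2: ΔΔCt = (35.05−17.55) − (32.18−18.11) = 17.50 − 14.07 = 3.43; fold change = 2^-3.43 = 0.093
Mapk3: ΔΔCt = (34.50−17.55) − (32.37−18.11) = 16.95 − 14.26 = 2.69; fold change = 2^-2.69 = 0.155
Akt11: ΔΔCt = (33.14−17.55) − (31.54−18.11) = 15.59 − 13.43 = 2.16; fold change = 2^-2.16 = 0.224
Fox10: ΔΔCt = (24.77−17.55) − (29.47−18.11) = 7.22 − 11.36 = -4.14; fold change = 2^4.14 = 17.630
Fox10 has the largest |ΔΔCt| = 4.14.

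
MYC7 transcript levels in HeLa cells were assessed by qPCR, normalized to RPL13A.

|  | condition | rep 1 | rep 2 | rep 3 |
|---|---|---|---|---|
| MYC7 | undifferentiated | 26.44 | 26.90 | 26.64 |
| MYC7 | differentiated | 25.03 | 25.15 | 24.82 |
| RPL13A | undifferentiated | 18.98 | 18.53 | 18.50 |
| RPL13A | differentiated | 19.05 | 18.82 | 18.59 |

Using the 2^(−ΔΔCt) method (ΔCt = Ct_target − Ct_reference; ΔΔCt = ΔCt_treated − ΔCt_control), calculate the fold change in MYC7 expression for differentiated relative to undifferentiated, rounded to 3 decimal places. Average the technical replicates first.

Mean Ct: MYC7 undifferentiated 26.660; MYC7 differentiated 25.000; RPL13A undifferentiated 18.670; RPL13A differentiated 18.820
ΔCt(undifferentiated) = 26.660 − 18.670 = 7.990
ΔCt(differentiated) = 25.000 − 18.820 = 6.180
ΔΔCt = 6.180 − 7.990 = -1.810
Fold change = 2^(−(-1.810)) = 2^1.810 = 3.5064

3.506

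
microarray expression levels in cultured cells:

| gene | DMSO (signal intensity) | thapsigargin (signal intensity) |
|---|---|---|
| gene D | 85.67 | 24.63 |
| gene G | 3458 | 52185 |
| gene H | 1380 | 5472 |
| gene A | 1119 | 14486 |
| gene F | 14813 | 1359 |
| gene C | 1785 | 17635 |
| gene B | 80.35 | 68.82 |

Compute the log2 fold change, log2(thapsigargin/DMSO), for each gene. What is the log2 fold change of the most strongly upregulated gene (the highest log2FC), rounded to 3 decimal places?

log2(24.63/85.67) = -1.798  (gene D)
log2(52185/3458) = 3.916  (gene G)
log2(5472/1380) = 1.987  (gene H)
log2(14486/1119) = 3.694  (gene A)
log2(1359/14813) = -3.446  (gene F)
log2(17635/1785) = 3.304  (gene C)
log2(68.82/80.35) = -0.223  (gene B)
gene G is most strongly upregulated.

3.916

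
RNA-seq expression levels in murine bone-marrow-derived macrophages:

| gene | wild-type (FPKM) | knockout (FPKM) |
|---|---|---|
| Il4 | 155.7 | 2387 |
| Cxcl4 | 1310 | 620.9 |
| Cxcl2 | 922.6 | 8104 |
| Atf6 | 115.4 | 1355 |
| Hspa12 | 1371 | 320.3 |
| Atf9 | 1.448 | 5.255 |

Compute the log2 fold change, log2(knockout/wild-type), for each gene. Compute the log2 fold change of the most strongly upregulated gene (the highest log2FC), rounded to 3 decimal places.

3.938

log2(2387/155.7) = 3.938  (Il4)
log2(620.9/1310) = -1.077  (Cxcl4)
log2(8104/922.6) = 3.135  (Cxcl2)
log2(1355/115.4) = 3.554  (Atf6)
log2(320.3/1371) = -2.098  (Hspa12)
log2(5.255/1.448) = 1.860  (Atf9)
Il4 is most strongly upregulated.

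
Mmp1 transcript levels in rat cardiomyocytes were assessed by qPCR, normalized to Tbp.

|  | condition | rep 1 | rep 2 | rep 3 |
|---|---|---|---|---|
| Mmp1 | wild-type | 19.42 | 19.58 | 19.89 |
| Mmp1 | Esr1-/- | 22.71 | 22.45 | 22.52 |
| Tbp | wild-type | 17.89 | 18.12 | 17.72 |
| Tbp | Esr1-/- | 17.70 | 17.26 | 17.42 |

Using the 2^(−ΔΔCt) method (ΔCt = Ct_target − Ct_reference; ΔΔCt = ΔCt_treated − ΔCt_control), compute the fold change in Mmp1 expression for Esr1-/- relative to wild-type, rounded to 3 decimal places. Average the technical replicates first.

0.096

Mean Ct: Mmp1 wild-type 19.630; Mmp1 Esr1-/- 22.560; Tbp wild-type 17.910; Tbp Esr1-/- 17.460
ΔCt(wild-type) = 19.630 − 17.910 = 1.720
ΔCt(Esr1-/-) = 22.560 − 17.460 = 5.100
ΔΔCt = 5.100 − 1.720 = 3.380
Fold change = 2^(−3.380) = 0.0961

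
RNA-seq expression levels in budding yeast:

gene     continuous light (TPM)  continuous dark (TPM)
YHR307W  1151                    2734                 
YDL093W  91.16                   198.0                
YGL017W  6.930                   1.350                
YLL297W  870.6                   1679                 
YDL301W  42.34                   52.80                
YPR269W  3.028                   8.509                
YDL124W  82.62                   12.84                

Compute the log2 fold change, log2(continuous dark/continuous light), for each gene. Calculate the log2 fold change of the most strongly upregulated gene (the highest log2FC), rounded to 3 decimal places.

log2(2734/1151) = 1.248  (YHR307W)
log2(198.0/91.16) = 1.119  (YDL093W)
log2(1.350/6.930) = -2.360  (YGL017W)
log2(1679/870.6) = 0.948  (YLL297W)
log2(52.80/42.34) = 0.319  (YDL301W)
log2(8.509/3.028) = 1.491  (YPR269W)
log2(12.84/82.62) = -2.686  (YDL124W)
YPR269W is most strongly upregulated.

1.491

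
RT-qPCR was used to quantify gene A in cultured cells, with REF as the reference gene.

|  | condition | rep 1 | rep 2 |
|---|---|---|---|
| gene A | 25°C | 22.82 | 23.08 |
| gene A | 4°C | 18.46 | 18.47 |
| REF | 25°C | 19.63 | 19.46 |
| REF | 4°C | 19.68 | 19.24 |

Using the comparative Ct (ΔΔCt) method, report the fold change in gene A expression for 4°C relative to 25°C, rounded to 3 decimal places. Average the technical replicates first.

21.112

Mean Ct: gene A 25°C 22.950; gene A 4°C 18.465; REF 25°C 19.545; REF 4°C 19.460
ΔCt(25°C) = 22.950 − 19.545 = 3.405
ΔCt(4°C) = 18.465 − 19.460 = -0.995
ΔΔCt = -0.995 − 3.405 = -4.400
Fold change = 2^(−(-4.400)) = 2^4.400 = 21.1121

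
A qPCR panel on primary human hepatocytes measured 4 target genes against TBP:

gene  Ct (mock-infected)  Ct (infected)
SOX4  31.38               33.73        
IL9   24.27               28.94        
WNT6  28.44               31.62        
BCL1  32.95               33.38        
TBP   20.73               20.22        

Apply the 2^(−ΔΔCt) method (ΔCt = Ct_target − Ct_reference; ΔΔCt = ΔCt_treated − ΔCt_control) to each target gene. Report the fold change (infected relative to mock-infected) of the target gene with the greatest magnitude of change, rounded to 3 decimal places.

SOX4: ΔΔCt = (33.73−20.22) − (31.38−20.73) = 13.51 − 10.65 = 2.86; fold change = 2^-2.86 = 0.138
IL9: ΔΔCt = (28.94−20.22) − (24.27−20.73) = 8.72 − 3.54 = 5.18; fold change = 2^-5.18 = 0.028
WNT6: ΔΔCt = (31.62−20.22) − (28.44−20.73) = 11.40 − 7.71 = 3.69; fold change = 2^-3.69 = 0.077
BCL1: ΔΔCt = (33.38−20.22) − (32.95−20.73) = 13.16 − 12.22 = 0.94; fold change = 2^-0.94 = 0.521
IL9 has the largest |ΔΔCt| = 5.18.

0.028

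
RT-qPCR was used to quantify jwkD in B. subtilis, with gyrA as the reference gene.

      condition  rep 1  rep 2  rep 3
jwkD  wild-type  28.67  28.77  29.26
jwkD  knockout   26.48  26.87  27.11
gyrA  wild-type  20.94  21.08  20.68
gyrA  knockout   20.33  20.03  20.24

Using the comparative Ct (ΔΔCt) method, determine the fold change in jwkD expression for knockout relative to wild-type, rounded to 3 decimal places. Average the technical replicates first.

2.603

Mean Ct: jwkD wild-type 28.900; jwkD knockout 26.820; gyrA wild-type 20.900; gyrA knockout 20.200
ΔCt(wild-type) = 28.900 − 20.900 = 8.000
ΔCt(knockout) = 26.820 − 20.200 = 6.620
ΔΔCt = 6.620 − 8.000 = -1.380
Fold change = 2^(−(-1.380)) = 2^1.380 = 2.6027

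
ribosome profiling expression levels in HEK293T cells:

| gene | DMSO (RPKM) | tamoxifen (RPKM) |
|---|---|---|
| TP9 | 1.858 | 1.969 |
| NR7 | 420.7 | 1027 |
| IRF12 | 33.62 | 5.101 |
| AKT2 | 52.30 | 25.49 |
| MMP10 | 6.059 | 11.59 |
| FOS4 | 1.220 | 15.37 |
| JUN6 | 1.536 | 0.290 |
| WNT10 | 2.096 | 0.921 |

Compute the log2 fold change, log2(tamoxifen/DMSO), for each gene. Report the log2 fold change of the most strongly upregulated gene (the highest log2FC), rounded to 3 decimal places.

3.655

log2(1.969/1.858) = 0.084  (TP9)
log2(1027/420.7) = 1.288  (NR7)
log2(5.101/33.62) = -2.720  (IRF12)
log2(25.49/52.30) = -1.037  (AKT2)
log2(11.59/6.059) = 0.936  (MMP10)
log2(15.37/1.220) = 3.655  (FOS4)
log2(0.290/1.536) = -2.405  (JUN6)
log2(0.921/2.096) = -1.186  (WNT10)
FOS4 is most strongly upregulated.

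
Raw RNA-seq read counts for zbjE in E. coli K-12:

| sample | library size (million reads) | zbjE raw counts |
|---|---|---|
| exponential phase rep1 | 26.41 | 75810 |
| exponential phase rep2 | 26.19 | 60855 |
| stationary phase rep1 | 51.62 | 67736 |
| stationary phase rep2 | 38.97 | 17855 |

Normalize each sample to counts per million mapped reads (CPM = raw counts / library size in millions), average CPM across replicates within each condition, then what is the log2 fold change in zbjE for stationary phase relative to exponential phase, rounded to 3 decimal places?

CPM(exponential phase rep1) = 75810 / 26.41 = 2870.5036
CPM(exponential phase rep2) = 60855 / 26.19 = 2323.5968
CPM(stationary phase rep1) = 67736 / 51.62 = 1312.2046
CPM(stationary phase rep2) = 17855 / 38.97 = 458.1730
mean CPM(exponential phase) = 2597.0502; mean CPM(stationary phase) = 885.1888
Fold change = 885.1888 / 2597.0502 = 0.34084
log2(0.34084) = -1.5528

-1.553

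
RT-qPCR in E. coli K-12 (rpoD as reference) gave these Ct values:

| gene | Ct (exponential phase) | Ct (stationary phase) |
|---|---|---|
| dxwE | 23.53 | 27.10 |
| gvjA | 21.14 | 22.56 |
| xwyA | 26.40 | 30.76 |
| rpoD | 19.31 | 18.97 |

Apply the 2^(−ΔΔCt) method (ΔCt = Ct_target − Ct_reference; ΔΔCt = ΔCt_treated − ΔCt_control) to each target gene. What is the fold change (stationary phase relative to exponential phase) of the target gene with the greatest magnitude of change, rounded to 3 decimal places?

0.038

dxwE: ΔΔCt = (27.10−18.97) − (23.53−19.31) = 8.13 − 4.22 = 3.91; fold change = 2^-3.91 = 0.067
gvjA: ΔΔCt = (22.56−18.97) − (21.14−19.31) = 3.59 − 1.83 = 1.76; fold change = 2^-1.76 = 0.295
xwyA: ΔΔCt = (30.76−18.97) − (26.40−19.31) = 11.79 − 7.09 = 4.70; fold change = 2^-4.70 = 0.038
xwyA has the largest |ΔΔCt| = 4.70.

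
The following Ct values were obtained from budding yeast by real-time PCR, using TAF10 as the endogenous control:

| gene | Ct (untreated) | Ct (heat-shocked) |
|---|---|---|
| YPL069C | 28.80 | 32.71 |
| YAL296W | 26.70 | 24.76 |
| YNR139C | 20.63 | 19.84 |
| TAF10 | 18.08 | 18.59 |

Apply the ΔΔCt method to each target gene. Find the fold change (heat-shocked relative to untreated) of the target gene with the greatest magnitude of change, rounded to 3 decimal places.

YPL069C: ΔΔCt = (32.71−18.59) − (28.80−18.08) = 14.12 − 10.72 = 3.40; fold change = 2^-3.40 = 0.095
YAL296W: ΔΔCt = (24.76−18.59) − (26.70−18.08) = 6.17 − 8.62 = -2.45; fold change = 2^2.45 = 5.464
YNR139C: ΔΔCt = (19.84−18.59) − (20.63−18.08) = 1.25 − 2.55 = -1.30; fold change = 2^1.30 = 2.462
YPL069C has the largest |ΔΔCt| = 3.40.

0.095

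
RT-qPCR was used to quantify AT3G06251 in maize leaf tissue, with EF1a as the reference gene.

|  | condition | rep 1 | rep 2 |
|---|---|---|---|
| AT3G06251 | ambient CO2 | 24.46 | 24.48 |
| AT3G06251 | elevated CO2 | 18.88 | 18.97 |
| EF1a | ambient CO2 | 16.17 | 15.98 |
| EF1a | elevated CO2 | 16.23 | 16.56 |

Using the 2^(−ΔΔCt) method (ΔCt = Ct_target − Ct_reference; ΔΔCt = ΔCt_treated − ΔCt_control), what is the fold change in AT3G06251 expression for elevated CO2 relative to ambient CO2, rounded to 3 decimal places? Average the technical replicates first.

58.283

Mean Ct: AT3G06251 ambient CO2 24.470; AT3G06251 elevated CO2 18.925; EF1a ambient CO2 16.075; EF1a elevated CO2 16.395
ΔCt(ambient CO2) = 24.470 − 16.075 = 8.395
ΔCt(elevated CO2) = 18.925 − 16.395 = 2.530
ΔΔCt = 2.530 − 8.395 = -5.865
Fold change = 2^(−(-5.865)) = 2^5.865 = 58.2829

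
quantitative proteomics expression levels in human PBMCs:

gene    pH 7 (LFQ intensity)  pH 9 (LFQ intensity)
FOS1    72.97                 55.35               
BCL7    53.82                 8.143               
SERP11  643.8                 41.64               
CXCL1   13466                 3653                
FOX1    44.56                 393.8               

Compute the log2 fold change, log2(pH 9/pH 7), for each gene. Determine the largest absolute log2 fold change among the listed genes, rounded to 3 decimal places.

3.951

log2(55.35/72.97) = -0.399  (FOS1)
log2(8.143/53.82) = -2.725  (BCL7)
log2(41.64/643.8) = -3.951  (SERP11)
log2(3653/13466) = -1.882  (CXCL1)
log2(393.8/44.56) = 3.144  (FOX1)
The largest magnitude belongs to SERP11.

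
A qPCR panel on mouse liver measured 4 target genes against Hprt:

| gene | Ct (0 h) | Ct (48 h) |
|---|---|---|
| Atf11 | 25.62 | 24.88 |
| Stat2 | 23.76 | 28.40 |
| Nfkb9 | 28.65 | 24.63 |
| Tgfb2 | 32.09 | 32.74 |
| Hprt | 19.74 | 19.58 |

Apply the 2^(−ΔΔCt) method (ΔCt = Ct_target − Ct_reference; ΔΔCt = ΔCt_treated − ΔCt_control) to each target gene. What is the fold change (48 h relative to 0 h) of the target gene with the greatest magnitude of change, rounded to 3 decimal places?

Atf11: ΔΔCt = (24.88−19.58) − (25.62−19.74) = 5.30 − 5.88 = -0.58; fold change = 2^0.58 = 1.495
Stat2: ΔΔCt = (28.40−19.58) − (23.76−19.74) = 8.82 − 4.02 = 4.80; fold change = 2^-4.80 = 0.036
Nfkb9: ΔΔCt = (24.63−19.58) − (28.65−19.74) = 5.05 − 8.91 = -3.86; fold change = 2^3.86 = 14.520
Tgfb2: ΔΔCt = (32.74−19.58) − (32.09−19.74) = 13.16 − 12.35 = 0.81; fold change = 2^-0.81 = 0.570
Stat2 has the largest |ΔΔCt| = 4.80.

0.036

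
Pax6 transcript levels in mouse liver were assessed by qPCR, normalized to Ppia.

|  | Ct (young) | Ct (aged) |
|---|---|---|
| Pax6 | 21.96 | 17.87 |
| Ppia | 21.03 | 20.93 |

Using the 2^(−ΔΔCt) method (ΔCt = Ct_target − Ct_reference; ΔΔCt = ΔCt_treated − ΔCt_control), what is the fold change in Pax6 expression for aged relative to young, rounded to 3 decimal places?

ΔCt(young) = 21.960 − 21.030 = 0.930
ΔCt(aged) = 17.870 − 20.930 = -3.060
ΔΔCt = -3.060 − 0.930 = -3.990
Fold change = 2^(−(-3.990)) = 2^3.990 = 15.8895

15.889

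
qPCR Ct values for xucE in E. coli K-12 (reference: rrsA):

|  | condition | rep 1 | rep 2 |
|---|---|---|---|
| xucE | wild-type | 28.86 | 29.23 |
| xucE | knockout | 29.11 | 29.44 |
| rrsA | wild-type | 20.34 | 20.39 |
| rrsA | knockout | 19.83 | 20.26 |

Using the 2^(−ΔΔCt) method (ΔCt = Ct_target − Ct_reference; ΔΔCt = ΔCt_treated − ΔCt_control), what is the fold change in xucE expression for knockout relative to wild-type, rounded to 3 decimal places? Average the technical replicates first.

Mean Ct: xucE wild-type 29.045; xucE knockout 29.275; rrsA wild-type 20.365; rrsA knockout 20.045
ΔCt(wild-type) = 29.045 − 20.365 = 8.680
ΔCt(knockout) = 29.275 − 20.045 = 9.230
ΔΔCt = 9.230 − 8.680 = 0.550
Fold change = 2^(−0.550) = 0.6830

0.683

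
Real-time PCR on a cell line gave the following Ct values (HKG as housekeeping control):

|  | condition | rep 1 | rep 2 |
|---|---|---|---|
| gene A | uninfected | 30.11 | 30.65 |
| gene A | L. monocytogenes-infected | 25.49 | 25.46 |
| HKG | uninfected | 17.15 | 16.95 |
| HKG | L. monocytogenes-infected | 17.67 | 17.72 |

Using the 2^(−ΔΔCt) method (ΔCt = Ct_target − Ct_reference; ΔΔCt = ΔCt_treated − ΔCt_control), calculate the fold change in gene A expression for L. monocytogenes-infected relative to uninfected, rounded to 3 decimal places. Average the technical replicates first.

46.851

Mean Ct: gene A uninfected 30.380; gene A L. monocytogenes-infected 25.475; HKG uninfected 17.050; HKG L. monocytogenes-infected 17.695
ΔCt(uninfected) = 30.380 − 17.050 = 13.330
ΔCt(L. monocytogenes-infected) = 25.475 − 17.695 = 7.780
ΔΔCt = 7.780 − 13.330 = -5.550
Fold change = 2^(−(-5.550)) = 2^5.550 = 46.8507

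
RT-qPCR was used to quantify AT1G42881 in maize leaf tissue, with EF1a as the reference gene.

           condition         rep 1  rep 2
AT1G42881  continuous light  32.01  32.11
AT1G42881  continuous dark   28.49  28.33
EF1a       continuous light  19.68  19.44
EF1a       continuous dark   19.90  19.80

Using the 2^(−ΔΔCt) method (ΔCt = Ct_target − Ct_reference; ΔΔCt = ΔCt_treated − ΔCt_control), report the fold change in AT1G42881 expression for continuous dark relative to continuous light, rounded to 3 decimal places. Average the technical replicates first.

Mean Ct: AT1G42881 continuous light 32.060; AT1G42881 continuous dark 28.410; EF1a continuous light 19.560; EF1a continuous dark 19.850
ΔCt(continuous light) = 32.060 − 19.560 = 12.500
ΔCt(continuous dark) = 28.410 − 19.850 = 8.560
ΔΔCt = 8.560 − 12.500 = -3.940
Fold change = 2^(−(-3.940)) = 2^3.940 = 15.3482

15.348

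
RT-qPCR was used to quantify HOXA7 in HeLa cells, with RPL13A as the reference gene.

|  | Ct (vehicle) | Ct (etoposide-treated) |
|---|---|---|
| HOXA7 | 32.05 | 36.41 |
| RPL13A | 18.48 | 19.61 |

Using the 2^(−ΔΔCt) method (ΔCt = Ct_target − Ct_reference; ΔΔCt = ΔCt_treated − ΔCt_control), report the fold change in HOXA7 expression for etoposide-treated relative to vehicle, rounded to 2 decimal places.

ΔCt(vehicle) = 32.050 − 18.480 = 13.570
ΔCt(etoposide-treated) = 36.410 − 19.610 = 16.800
ΔΔCt = 16.800 − 13.570 = 3.230
Fold change = 2^(−3.230) = 0.107

0.11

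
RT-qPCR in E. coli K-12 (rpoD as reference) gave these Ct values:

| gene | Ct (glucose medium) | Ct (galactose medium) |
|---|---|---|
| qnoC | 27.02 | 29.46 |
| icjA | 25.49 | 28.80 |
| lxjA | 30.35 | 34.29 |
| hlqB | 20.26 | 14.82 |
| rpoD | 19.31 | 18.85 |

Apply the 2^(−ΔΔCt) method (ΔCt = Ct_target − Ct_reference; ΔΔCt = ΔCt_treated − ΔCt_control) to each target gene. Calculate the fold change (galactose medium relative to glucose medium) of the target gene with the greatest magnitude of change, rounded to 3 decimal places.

qnoC: ΔΔCt = (29.46−18.85) − (27.02−19.31) = 10.61 − 7.71 = 2.90; fold change = 2^-2.90 = 0.134
icjA: ΔΔCt = (28.80−18.85) − (25.49−19.31) = 9.95 − 6.18 = 3.77; fold change = 2^-3.77 = 0.073
lxjA: ΔΔCt = (34.29−18.85) − (30.35−19.31) = 15.44 − 11.04 = 4.40; fold change = 2^-4.40 = 0.047
hlqB: ΔΔCt = (14.82−18.85) − (20.26−19.31) = -4.03 − 0.95 = -4.98; fold change = 2^4.98 = 31.559
hlqB has the largest |ΔΔCt| = 4.98.

31.559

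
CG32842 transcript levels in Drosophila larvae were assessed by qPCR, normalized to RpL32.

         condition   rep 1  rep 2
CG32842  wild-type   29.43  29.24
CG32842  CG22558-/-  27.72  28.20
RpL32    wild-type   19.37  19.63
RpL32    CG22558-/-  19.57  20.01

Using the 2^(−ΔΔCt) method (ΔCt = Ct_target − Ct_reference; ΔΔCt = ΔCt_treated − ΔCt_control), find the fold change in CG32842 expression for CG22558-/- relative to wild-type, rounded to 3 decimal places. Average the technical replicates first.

Mean Ct: CG32842 wild-type 29.335; CG32842 CG22558-/- 27.960; RpL32 wild-type 19.500; RpL32 CG22558-/- 19.790
ΔCt(wild-type) = 29.335 − 19.500 = 9.835
ΔCt(CG22558-/-) = 27.960 − 19.790 = 8.170
ΔΔCt = 8.170 − 9.835 = -1.665
Fold change = 2^(−(-1.665)) = 2^1.665 = 3.1711

3.171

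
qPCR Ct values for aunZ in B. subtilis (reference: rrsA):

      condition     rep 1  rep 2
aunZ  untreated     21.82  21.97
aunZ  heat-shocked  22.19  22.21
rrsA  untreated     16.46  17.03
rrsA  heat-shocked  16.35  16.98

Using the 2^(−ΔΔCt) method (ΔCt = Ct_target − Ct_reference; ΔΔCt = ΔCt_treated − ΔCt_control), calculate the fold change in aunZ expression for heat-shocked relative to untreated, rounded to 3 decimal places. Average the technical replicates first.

0.766

Mean Ct: aunZ untreated 21.895; aunZ heat-shocked 22.200; rrsA untreated 16.745; rrsA heat-shocked 16.665
ΔCt(untreated) = 21.895 − 16.745 = 5.150
ΔCt(heat-shocked) = 22.200 − 16.665 = 5.535
ΔΔCt = 5.535 − 5.150 = 0.385
Fold change = 2^(−0.385) = 0.7658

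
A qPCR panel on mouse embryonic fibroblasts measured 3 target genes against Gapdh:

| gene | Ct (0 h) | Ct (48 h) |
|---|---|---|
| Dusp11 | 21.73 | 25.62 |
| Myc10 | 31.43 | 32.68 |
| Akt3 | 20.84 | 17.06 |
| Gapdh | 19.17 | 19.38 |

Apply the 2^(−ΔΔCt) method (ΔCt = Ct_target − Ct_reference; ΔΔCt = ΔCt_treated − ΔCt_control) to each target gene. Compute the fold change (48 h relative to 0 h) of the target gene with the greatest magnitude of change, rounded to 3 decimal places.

Dusp11: ΔΔCt = (25.62−19.38) − (21.73−19.17) = 6.24 − 2.56 = 3.68; fold change = 2^-3.68 = 0.078
Myc10: ΔΔCt = (32.68−19.38) − (31.43−19.17) = 13.30 − 12.26 = 1.04; fold change = 2^-1.04 = 0.486
Akt3: ΔΔCt = (17.06−19.38) − (20.84−19.17) = -2.32 − 1.67 = -3.99; fold change = 2^3.99 = 15.889
Akt3 has the largest |ΔΔCt| = 3.99.

15.889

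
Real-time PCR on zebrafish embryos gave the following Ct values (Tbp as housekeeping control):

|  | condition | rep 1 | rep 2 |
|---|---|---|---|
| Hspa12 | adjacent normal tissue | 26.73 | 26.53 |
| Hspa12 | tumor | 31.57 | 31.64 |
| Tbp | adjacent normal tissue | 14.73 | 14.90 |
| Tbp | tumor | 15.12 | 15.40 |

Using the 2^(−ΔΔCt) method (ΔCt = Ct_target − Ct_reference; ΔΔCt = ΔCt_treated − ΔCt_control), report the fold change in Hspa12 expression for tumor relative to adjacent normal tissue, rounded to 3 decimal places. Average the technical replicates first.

Mean Ct: Hspa12 adjacent normal tissue 26.630; Hspa12 tumor 31.605; Tbp adjacent normal tissue 14.815; Tbp tumor 15.260
ΔCt(adjacent normal tissue) = 26.630 − 14.815 = 11.815
ΔCt(tumor) = 31.605 − 15.260 = 16.345
ΔΔCt = 16.345 − 11.815 = 4.530
Fold change = 2^(−4.530) = 0.0433

0.043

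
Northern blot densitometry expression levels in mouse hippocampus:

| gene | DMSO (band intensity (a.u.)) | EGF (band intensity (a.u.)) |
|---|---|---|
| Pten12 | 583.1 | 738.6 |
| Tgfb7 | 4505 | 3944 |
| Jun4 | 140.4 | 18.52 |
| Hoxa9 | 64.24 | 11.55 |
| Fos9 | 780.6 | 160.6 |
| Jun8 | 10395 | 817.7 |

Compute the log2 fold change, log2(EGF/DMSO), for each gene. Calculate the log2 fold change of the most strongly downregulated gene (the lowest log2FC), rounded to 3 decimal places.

log2(738.6/583.1) = 0.341  (Pten12)
log2(3944/4505) = -0.192  (Tgfb7)
log2(18.52/140.4) = -2.922  (Jun4)
log2(11.55/64.24) = -2.476  (Hoxa9)
log2(160.6/780.6) = -2.281  (Fos9)
log2(817.7/10395) = -3.668  (Jun8)
Jun8 is most strongly downregulated.

-3.668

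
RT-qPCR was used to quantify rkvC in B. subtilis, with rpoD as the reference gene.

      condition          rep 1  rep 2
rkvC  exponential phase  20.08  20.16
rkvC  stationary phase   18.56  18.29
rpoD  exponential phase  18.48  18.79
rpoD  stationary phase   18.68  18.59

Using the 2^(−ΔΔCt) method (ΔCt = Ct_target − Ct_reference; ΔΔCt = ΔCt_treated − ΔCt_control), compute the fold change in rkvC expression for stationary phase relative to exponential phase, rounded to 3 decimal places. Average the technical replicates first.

Mean Ct: rkvC exponential phase 20.120; rkvC stationary phase 18.425; rpoD exponential phase 18.635; rpoD stationary phase 18.635
ΔCt(exponential phase) = 20.120 − 18.635 = 1.485
ΔCt(stationary phase) = 18.425 − 18.635 = -0.210
ΔΔCt = -0.210 − 1.485 = -1.695
Fold change = 2^(−(-1.695)) = 2^1.695 = 3.2378

3.238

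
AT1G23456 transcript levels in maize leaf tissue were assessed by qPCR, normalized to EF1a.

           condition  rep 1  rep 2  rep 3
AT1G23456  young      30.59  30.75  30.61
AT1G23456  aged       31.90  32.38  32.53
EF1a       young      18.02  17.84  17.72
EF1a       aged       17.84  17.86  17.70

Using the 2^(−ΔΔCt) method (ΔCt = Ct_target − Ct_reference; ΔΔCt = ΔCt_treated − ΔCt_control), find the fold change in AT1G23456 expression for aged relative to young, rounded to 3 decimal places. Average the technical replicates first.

Mean Ct: AT1G23456 young 30.650; AT1G23456 aged 32.270; EF1a young 17.860; EF1a aged 17.800
ΔCt(young) = 30.650 − 17.860 = 12.790
ΔCt(aged) = 32.270 − 17.800 = 14.470
ΔΔCt = 14.470 − 12.790 = 1.680
Fold change = 2^(−1.680) = 0.3121

0.312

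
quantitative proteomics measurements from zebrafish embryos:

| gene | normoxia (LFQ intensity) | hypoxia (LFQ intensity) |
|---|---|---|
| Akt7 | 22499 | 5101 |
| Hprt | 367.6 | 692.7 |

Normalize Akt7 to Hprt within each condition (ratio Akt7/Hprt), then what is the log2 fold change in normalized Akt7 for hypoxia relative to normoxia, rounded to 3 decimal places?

-3.055

Akt7/Hprt (normoxia) = 22499 / 367.6 = 61.205
Akt7/Hprt (hypoxia) = 5101 / 692.7 = 7.3639
Fold change = 7.3639 / 61.205 = 0.1203
log2(0.1203) = -3.0551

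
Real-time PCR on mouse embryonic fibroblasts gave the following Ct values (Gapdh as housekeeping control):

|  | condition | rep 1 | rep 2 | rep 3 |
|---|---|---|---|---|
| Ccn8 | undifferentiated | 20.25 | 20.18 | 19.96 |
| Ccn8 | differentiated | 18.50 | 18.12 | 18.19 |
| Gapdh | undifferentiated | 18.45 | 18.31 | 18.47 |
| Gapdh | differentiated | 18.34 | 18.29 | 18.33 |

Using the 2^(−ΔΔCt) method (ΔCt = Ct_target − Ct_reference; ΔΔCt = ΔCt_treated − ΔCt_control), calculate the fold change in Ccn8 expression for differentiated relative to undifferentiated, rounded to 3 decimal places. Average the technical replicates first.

Mean Ct: Ccn8 undifferentiated 20.130; Ccn8 differentiated 18.270; Gapdh undifferentiated 18.410; Gapdh differentiated 18.320
ΔCt(undifferentiated) = 20.130 − 18.410 = 1.720
ΔCt(differentiated) = 18.270 − 18.320 = -0.050
ΔΔCt = -0.050 − 1.720 = -1.770
Fold change = 2^(−(-1.770)) = 2^1.770 = 3.4105

3.411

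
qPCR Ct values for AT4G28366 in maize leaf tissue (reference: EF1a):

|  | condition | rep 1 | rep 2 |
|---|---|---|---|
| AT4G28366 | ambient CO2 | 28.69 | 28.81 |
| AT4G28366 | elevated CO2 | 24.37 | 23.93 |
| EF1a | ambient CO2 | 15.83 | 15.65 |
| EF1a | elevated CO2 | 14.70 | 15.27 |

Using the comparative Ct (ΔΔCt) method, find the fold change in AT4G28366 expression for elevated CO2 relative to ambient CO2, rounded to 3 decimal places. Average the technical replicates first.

14.370

Mean Ct: AT4G28366 ambient CO2 28.750; AT4G28366 elevated CO2 24.150; EF1a ambient CO2 15.740; EF1a elevated CO2 14.985
ΔCt(ambient CO2) = 28.750 − 15.740 = 13.010
ΔCt(elevated CO2) = 24.150 − 14.985 = 9.165
ΔΔCt = 9.165 − 13.010 = -3.845
Fold change = 2^(−(-3.845)) = 2^3.845 = 14.3701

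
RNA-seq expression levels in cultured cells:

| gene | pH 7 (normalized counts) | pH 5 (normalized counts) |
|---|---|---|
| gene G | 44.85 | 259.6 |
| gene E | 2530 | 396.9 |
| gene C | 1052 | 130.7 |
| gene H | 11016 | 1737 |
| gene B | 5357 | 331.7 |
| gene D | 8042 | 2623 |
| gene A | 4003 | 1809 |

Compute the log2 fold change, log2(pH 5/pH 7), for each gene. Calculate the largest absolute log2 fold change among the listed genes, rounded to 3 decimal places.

log2(259.6/44.85) = 2.533  (gene G)
log2(396.9/2530) = -2.672  (gene E)
log2(130.7/1052) = -3.009  (gene C)
log2(1737/11016) = -2.665  (gene H)
log2(331.7/5357) = -4.013  (gene B)
log2(2623/8042) = -1.616  (gene D)
log2(1809/4003) = -1.146  (gene A)
The largest magnitude belongs to gene B.

4.013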